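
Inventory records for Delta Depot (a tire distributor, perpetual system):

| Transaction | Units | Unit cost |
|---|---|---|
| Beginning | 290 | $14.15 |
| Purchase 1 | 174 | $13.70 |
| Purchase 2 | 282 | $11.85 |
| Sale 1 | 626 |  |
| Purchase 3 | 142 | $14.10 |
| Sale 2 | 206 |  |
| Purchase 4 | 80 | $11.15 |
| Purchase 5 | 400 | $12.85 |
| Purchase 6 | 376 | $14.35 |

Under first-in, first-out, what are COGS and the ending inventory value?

COGS = $11,041.60; ending inventory = $12,217.20

Sale 1 (626) [FIFO — oldest first]: 290 @ $14.15 + 174 @ $13.70 + 162 @ $11.85 = $8,407.00
Sale 2 (206) [FIFO — oldest first]: 120 @ $11.85 + 86 @ $14.10 = $2,634.60
Total COGS = $8,407.00 + $2,634.60 = $11,041.60
Ending inventory: 56 @ $14.10 + 80 @ $11.15 + 400 @ $12.85 + 376 @ $14.35 = $12,217.20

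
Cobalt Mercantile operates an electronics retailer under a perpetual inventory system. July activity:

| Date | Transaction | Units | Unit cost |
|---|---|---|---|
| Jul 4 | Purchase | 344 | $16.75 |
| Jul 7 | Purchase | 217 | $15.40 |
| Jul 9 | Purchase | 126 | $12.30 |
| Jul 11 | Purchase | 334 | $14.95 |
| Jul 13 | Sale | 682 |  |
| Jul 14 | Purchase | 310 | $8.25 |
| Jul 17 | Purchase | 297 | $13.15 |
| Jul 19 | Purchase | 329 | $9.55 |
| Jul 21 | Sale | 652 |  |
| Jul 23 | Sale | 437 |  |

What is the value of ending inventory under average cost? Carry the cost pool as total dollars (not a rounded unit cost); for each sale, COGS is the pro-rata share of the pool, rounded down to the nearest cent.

Ending inventory = $2,159.09

After Jul 4: 344 on hand, pool $5,762.00 (≈ $16.7500 each)
After Jul 7: 561 on hand, pool $9,103.80 (≈ $16.2278 each)
After Jul 9: 687 on hand, pool $10,653.60 (≈ $15.5074 each)
After Jul 11: 1021 on hand, pool $15,646.90 (≈ $15.3251 each)
Jul 13, sell 682: 682/1021 × $15,646.90 → $10,451.70
After Jul 14: 649 on hand, pool $7,752.70 (≈ $11.9456 each)
After Jul 17: 946 on hand, pool $11,658.25 (≈ $12.3237 each)
After Jul 19: 1275 on hand, pool $14,800.20 (≈ $11.6080 each)
Jul 21, sell 652: 652/1275 × $14,800.20 → $7,568.41
Jul 23, sell 437: 437/623 × $7,231.79 → $5,072.70
Total COGS = $10,451.70 + $7,568.41 + $5,072.70 = $23,092.81
Ending inventory (cost pool remaining) = $2,159.09
Check: goods available $25,251.90 = COGS $23,092.81 + ending $2,159.09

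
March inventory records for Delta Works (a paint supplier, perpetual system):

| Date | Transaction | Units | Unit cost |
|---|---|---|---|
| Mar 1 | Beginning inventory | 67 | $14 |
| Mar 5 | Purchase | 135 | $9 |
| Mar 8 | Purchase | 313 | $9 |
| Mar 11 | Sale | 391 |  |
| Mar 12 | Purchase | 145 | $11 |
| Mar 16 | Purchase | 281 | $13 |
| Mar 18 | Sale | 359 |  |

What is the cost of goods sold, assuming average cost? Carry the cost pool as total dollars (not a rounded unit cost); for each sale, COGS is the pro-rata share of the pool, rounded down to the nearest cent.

After Mar 1: 67 on hand, pool $938.00 (≈ $14.0000 each)
After Mar 5: 202 on hand, pool $2,153.00 (≈ $10.6584 each)
After Mar 8: 515 on hand, pool $4,970.00 (≈ $9.6505 each)
Mar 11, sell 391: 391/515 × $4,970.00 → $3,773.33
After Mar 12: 269 on hand, pool $2,791.67 (≈ $10.3780 each)
After Mar 16: 550 on hand, pool $6,444.67 (≈ $11.7176 each)
Mar 18, sell 359: 359/550 × $6,444.67 → $4,206.61
Total COGS = $3,773.33 + $4,206.61 = $7,979.94
Ending inventory (cost pool remaining) = $2,238.06

COGS = $7,979.94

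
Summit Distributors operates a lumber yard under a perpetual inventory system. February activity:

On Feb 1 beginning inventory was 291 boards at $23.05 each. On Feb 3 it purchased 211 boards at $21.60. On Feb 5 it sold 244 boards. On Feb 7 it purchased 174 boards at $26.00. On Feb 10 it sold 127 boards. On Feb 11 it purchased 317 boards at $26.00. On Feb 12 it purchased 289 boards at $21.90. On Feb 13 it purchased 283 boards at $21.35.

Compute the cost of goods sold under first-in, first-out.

Feb 5, 244 sold [FIFO — oldest first]: 244 @ $23.05 = $5,624.20
Feb 10, 127 sold [FIFO — oldest first]: 47 @ $23.05 + 80 @ $21.60 = $2,811.35
Total COGS = $5,624.20 + $2,811.35 = $8,435.55
Ending inventory: 131 @ $21.60 + 174 @ $26.00 + 317 @ $26.00 + 289 @ $21.90 + 283 @ $21.35 = $27,966.75
Check: goods available $36,402.30 = COGS $8,435.55 + ending $27,966.75

COGS = $8,435.55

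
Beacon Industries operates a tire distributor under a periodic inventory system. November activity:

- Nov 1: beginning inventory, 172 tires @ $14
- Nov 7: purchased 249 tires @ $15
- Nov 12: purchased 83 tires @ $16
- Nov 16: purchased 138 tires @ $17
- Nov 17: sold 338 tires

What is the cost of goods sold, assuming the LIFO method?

Nov 17, 338 sold [LIFO — newest first]: 138 @ $17 + 83 @ $16 + 117 @ $15 = $5,429
Ending inventory: 172 @ $14 + 132 @ $15 = $4,388
Check: goods available $9,817 = COGS $5,429 + ending $4,388

COGS = $5,429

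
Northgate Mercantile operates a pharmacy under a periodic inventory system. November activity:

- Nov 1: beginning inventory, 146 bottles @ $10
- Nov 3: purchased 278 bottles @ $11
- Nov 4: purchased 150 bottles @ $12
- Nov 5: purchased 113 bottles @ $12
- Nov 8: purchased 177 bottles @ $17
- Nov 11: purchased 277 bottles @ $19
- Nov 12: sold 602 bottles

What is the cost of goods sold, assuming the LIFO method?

Nov 12, 602 sold [LIFO — newest first]: 277 @ $19 + 177 @ $17 + 113 @ $12 + 35 @ $12 = $10,048
Ending inventory: 146 @ $10 + 278 @ $11 + 115 @ $12 = $5,898
Check: goods available $15,946 = COGS $10,048 + ending $5,898

COGS = $10,048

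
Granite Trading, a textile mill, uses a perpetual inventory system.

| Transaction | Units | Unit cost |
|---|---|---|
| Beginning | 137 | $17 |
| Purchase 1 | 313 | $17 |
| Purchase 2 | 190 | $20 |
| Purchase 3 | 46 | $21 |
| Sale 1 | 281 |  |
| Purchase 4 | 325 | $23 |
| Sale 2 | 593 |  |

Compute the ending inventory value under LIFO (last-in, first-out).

Sale 1 (281) [LIFO — newest first]: 46 @ $21 + 190 @ $20 + 45 @ $17 = $5,531
Sale 2 (593) [LIFO — newest first]: 325 @ $23 + 268 @ $17 = $12,031
Total COGS = $5,531 + $12,031 = $17,562
Ending inventory: 137 @ $17 = $2,329
Check: goods available $19,891 = COGS $17,562 + ending $2,329

Ending inventory = $2,329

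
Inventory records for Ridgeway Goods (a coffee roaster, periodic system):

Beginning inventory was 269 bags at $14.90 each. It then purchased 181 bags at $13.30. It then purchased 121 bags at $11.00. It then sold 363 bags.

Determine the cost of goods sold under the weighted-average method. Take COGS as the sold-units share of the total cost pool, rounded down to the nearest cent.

COGS = $4,924.59

Sale 1, sell 363: 363/571 × $7,746.40 → $4,924.59
Ending inventory (cost pool remaining) = $2,821.81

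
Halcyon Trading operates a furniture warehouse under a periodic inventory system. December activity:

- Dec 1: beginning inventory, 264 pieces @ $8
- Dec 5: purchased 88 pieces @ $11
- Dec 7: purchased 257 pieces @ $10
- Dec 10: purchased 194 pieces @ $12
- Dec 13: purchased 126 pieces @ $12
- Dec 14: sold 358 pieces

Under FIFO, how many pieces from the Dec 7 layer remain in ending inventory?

251

Dec 14, 358 sold [FIFO — oldest first]: 264 @ $8 + 88 @ $11 + 6 @ $10 = $3,140
Ending inventory: 251 @ $10 + 194 @ $12 + 126 @ $12 = $6,350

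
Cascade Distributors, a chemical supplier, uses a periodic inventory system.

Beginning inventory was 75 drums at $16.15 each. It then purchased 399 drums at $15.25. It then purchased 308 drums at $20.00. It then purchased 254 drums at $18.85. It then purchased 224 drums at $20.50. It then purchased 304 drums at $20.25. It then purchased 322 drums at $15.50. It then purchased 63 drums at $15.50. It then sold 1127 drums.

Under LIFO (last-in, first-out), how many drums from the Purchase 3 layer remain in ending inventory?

40

Sale 1 (1127) [LIFO — newest first]: 63 @ $15.50 + 322 @ $15.50 + 304 @ $20.25 + 224 @ $20.50 + 214 @ $18.85 = $20,749.40
Ending inventory: 75 @ $16.15 + 399 @ $15.25 + 308 @ $20.00 + 40 @ $18.85 = $14,210.00
Check: goods available $34,959.40 = COGS $20,749.40 + ending $14,210.00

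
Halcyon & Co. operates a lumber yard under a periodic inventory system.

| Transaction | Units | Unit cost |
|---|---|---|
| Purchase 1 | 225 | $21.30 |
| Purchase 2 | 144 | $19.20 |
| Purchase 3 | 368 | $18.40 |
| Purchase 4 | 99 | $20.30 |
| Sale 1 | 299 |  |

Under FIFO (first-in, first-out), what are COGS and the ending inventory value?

Sale 1 (299) [FIFO — oldest first]: 225 @ $21.30 + 74 @ $19.20 = $6,213.30
Ending inventory: 70 @ $19.20 + 368 @ $18.40 + 99 @ $20.30 = $10,124.90

COGS = $6,213.30; ending inventory = $10,124.90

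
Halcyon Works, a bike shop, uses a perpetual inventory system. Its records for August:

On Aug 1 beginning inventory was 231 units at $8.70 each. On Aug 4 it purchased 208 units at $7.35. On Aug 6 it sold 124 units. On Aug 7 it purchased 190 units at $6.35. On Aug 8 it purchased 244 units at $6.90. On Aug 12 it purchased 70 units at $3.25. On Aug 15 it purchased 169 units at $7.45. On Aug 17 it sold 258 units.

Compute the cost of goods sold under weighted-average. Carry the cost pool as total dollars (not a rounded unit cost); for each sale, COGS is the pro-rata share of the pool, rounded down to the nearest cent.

After Aug 1: 231 on hand, pool $2,009.70 (≈ $8.7000 each)
After Aug 4: 439 on hand, pool $3,538.50 (≈ $8.0604 each)
Aug 6, sell 124: 124/439 × $3,538.50 → $999.48
After Aug 7: 505 on hand, pool $3,745.52 (≈ $7.4169 each)
After Aug 8: 749 on hand, pool $5,429.12 (≈ $7.2485 each)
After Aug 12: 819 on hand, pool $5,656.62 (≈ $6.9067 each)
After Aug 15: 988 on hand, pool $6,915.67 (≈ $6.9997 each)
Aug 17, sell 258: 258/988 × $6,915.67 → $1,805.91
Total COGS = $999.48 + $1,805.91 = $2,805.39
Ending inventory (cost pool remaining) = $5,109.76
Check: goods available $7,915.15 = COGS $2,805.39 + ending $5,109.76

COGS = $2,805.39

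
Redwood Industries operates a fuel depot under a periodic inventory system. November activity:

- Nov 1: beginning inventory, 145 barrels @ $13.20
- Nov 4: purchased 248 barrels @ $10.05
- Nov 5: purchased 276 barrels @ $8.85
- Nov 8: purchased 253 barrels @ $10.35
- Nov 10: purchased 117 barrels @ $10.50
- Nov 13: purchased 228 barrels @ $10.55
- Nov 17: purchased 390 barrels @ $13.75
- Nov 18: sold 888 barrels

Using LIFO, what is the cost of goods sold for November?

COGS = $10,579.95

Nov 18, 888 sold [LIFO — newest first]: 390 @ $13.75 + 228 @ $10.55 + 117 @ $10.50 + 153 @ $10.35 = $10,579.95
Ending inventory: 145 @ $13.20 + 248 @ $10.05 + 276 @ $8.85 + 100 @ $10.35 = $7,884.00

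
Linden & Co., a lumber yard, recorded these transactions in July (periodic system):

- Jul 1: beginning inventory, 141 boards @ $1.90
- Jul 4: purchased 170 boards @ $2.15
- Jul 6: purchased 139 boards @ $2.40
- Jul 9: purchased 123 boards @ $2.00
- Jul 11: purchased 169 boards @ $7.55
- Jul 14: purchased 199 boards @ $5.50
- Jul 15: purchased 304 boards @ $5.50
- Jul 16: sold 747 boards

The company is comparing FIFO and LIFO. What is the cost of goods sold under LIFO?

FIFO COGS: 141 @ $1.90 + 170 @ $2.15 + 139 @ $2.40 + 123 @ $2.00 + 169 @ $7.55 + 5 @ $5.50 = $2,516.45
LIFO COGS: 304 @ $5.50 + 199 @ $5.50 + 169 @ $7.55 + 75 @ $2.00 = $4,192.45

COGS = $4,192.45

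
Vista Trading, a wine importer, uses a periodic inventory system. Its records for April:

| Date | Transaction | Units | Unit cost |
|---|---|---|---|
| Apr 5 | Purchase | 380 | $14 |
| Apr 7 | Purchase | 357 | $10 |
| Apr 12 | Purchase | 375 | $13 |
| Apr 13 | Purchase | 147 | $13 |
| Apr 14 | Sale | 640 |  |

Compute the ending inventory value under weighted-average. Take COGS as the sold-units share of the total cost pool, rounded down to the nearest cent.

Ending inventory = $7,707.27

Apr 14, sell 640: 640/1259 × $15,676.00 → $7,968.73
Ending inventory (cost pool remaining) = $7,707.27
Check: goods available $15,676.00 = COGS $7,968.73 + ending $7,707.27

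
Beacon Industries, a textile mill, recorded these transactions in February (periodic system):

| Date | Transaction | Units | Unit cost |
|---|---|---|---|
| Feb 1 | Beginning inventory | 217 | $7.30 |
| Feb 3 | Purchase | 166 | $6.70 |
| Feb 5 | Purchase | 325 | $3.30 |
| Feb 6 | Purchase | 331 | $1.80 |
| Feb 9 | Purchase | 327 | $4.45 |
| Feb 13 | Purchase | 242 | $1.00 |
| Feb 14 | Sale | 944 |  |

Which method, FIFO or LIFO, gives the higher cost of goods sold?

FIFO COGS: 217 @ $7.30 + 166 @ $6.70 + 325 @ $3.30 + 236 @ $1.80 = $4,193.60
LIFO COGS: 242 @ $1.00 + 327 @ $4.45 + 331 @ $1.80 + 44 @ $3.30 = $2,438.15

FIFO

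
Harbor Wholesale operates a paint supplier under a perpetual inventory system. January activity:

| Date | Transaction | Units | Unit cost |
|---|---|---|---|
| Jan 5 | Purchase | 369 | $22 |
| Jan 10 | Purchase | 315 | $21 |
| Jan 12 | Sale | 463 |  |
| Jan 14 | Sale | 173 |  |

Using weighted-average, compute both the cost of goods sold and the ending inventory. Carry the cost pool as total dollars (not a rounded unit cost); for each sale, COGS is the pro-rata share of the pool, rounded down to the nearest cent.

After Jan 5: 369 on hand, pool $8,118.00 (≈ $22.0000 each)
After Jan 10: 684 on hand, pool $14,733.00 (≈ $21.5395 each)
Jan 12, sell 463: 463/684 × $14,733.00 → $9,972.77
Jan 14, sell 173: 173/221 × $4,760.23 → $3,726.33
Total COGS = $9,972.77 + $3,726.33 = $13,699.10
Ending inventory (cost pool remaining) = $1,033.90
Check: goods available $14,733.00 = COGS $13,699.10 + ending $1,033.90

COGS = $13,699.10; ending inventory = $1,033.90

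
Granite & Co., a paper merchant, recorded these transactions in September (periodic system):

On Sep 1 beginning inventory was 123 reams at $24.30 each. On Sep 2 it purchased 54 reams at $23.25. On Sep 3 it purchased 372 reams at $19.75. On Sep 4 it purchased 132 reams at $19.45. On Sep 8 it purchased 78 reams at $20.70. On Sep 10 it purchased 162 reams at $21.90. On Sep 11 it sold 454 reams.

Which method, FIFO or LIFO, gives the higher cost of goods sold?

FIFO COGS: 123 @ $24.30 + 54 @ $23.25 + 277 @ $19.75 = $9,715.15
LIFO COGS: 162 @ $21.90 + 78 @ $20.70 + 132 @ $19.45 + 82 @ $19.75 = $9,349.30

FIFO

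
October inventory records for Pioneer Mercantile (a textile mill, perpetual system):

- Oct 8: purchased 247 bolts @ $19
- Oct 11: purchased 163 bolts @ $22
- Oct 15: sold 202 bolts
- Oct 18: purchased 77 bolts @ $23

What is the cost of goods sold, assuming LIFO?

COGS = $4,327

Oct 15, 202 sold [LIFO — newest first]: 163 @ $22 + 39 @ $19 = $4,327
Ending inventory: 208 @ $19 + 77 @ $23 = $5,723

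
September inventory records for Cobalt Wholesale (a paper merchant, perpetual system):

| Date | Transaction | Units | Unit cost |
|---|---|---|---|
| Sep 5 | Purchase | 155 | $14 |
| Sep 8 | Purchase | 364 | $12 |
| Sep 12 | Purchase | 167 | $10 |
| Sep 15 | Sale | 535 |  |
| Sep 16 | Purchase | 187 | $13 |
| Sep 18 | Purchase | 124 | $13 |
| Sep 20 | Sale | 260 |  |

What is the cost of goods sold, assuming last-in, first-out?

Sep 15, 535 sold [LIFO — newest first]: 167 @ $10 + 364 @ $12 + 4 @ $14 = $6,094
Sep 20, 260 sold [LIFO — newest first]: 124 @ $13 + 136 @ $13 = $3,380
Total COGS = $6,094 + $3,380 = $9,474
Ending inventory: 151 @ $14 + 51 @ $13 = $2,777
Check: goods available $12,251 = COGS $9,474 + ending $2,777

COGS = $9,474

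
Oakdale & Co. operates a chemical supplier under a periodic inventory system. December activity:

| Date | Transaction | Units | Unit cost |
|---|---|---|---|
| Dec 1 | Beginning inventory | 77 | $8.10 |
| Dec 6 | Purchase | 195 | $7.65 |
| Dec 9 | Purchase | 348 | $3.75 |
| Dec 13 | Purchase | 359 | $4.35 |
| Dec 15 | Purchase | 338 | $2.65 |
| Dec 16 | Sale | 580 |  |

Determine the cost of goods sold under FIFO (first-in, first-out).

Dec 16, 580 sold [FIFO — oldest first]: 77 @ $8.10 + 195 @ $7.65 + 308 @ $3.75 = $3,270.45
Ending inventory: 40 @ $3.75 + 359 @ $4.35 + 338 @ $2.65 = $2,607.35

COGS = $3,270.45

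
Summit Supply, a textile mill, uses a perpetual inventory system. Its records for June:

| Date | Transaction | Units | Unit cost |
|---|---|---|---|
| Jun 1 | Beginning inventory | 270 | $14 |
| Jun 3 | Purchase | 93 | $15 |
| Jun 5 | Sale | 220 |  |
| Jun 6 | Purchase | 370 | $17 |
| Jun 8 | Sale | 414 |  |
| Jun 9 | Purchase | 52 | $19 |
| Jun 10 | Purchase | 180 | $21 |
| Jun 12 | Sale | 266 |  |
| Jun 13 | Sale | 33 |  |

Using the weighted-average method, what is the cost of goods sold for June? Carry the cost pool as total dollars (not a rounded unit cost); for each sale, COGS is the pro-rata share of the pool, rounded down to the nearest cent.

After Jun 1: 270 on hand, pool $3,780.00 (≈ $14.0000 each)
After Jun 3: 363 on hand, pool $5,175.00 (≈ $14.2562 each)
Jun 5, sell 220: 220/363 × $5,175.00 → $3,136.36
After Jun 6: 513 on hand, pool $8,328.64 (≈ $16.2352 each)
Jun 8, sell 414: 414/513 × $8,328.64 → $6,721.35
After Jun 9: 151 on hand, pool $2,595.29 (≈ $17.1874 each)
After Jun 10: 331 on hand, pool $6,375.29 (≈ $19.2607 each)
Jun 12, sell 266: 266/331 × $6,375.29 → $5,123.34
Jun 13, sell 33: 33/65 × $1,251.95 → $635.60
Total COGS = $3,136.36 + $6,721.35 + $5,123.34 + $635.60 = $15,616.65
Ending inventory (cost pool remaining) = $616.35

COGS = $15,616.65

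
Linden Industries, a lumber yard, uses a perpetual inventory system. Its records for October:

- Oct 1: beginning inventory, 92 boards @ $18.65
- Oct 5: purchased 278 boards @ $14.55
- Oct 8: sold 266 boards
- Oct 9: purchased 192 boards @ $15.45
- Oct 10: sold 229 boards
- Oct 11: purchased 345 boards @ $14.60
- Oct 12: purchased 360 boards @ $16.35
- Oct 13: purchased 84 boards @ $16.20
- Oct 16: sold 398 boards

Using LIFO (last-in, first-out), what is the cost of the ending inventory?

Oct 8, 266 sold [LIFO — newest first]: 266 @ $14.55 = $3,870.30
Oct 10, 229 sold [LIFO — newest first]: 192 @ $15.45 + 12 @ $14.55 + 25 @ $18.65 = $3,607.25
Oct 16, 398 sold [LIFO — newest first]: 84 @ $16.20 + 314 @ $16.35 = $6,494.70
Total COGS = $3,870.30 + $3,607.25 + $6,494.70 = $13,972.25
Ending inventory: 67 @ $18.65 + 345 @ $14.60 + 46 @ $16.35 = $7,038.65

Ending inventory = $7,038.65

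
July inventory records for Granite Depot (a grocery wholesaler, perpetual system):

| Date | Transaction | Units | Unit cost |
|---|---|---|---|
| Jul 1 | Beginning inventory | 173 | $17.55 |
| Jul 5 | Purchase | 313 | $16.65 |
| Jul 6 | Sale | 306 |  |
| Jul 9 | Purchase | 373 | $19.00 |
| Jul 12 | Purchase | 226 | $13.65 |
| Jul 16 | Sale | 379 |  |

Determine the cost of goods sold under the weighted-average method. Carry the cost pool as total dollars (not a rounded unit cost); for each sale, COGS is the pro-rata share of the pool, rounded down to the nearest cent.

After Jul 1: 173 on hand, pool $3,036.15 (≈ $17.5500 each)
After Jul 5: 486 on hand, pool $8,247.60 (≈ $16.9704 each)
Jul 6, sell 306: 306/486 × $8,247.60 → $5,192.93
After Jul 9: 553 on hand, pool $10,141.67 (≈ $18.3394 each)
After Jul 12: 779 on hand, pool $13,226.57 (≈ $16.9789 each)
Jul 16, sell 379: 379/779 × $13,226.57 → $6,435.00
Total COGS = $5,192.93 + $6,435.00 = $11,627.93
Ending inventory (cost pool remaining) = $6,791.57

COGS = $11,627.93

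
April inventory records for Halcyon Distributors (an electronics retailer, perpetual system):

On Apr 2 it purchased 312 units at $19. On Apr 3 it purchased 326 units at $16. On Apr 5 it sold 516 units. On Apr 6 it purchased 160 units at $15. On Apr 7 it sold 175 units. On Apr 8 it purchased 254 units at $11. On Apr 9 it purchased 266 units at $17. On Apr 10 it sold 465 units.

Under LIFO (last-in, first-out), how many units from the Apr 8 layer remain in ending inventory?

55

Apr 5, 516 sold [LIFO — newest first]: 326 @ $16 + 190 @ $19 = $8,826
Apr 7, 175 sold [LIFO — newest first]: 160 @ $15 + 15 @ $19 = $2,685
Apr 10, 465 sold [LIFO — newest first]: 266 @ $17 + 199 @ $11 = $6,711
Total COGS = $8,826 + $2,685 + $6,711 = $18,222
Ending inventory: 107 @ $19 + 55 @ $11 = $2,638
Check: goods available $20,860 = COGS $18,222 + ending $2,638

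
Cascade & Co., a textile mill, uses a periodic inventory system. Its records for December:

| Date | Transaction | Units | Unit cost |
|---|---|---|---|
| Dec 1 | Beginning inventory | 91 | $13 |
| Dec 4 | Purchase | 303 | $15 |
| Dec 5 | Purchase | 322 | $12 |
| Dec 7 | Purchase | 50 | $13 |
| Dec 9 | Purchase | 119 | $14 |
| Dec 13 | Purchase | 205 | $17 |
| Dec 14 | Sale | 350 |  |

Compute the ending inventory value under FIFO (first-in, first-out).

Dec 14, 350 sold [FIFO — oldest first]: 91 @ $13 + 259 @ $15 = $5,068
Ending inventory: 44 @ $15 + 322 @ $12 + 50 @ $13 + 119 @ $14 + 205 @ $17 = $10,325

Ending inventory = $10,325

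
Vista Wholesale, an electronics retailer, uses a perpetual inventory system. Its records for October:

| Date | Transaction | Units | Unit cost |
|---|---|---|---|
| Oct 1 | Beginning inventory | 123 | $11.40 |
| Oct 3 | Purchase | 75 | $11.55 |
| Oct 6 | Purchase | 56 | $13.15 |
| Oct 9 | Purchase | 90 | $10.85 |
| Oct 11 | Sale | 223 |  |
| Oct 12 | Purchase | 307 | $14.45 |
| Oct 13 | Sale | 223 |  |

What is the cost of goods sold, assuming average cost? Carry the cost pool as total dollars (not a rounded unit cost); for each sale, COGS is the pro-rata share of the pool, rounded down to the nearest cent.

COGS = $5,621.94

After Oct 1: 123 on hand, pool $1,402.20 (≈ $11.4000 each)
After Oct 3: 198 on hand, pool $2,268.45 (≈ $11.4568 each)
After Oct 6: 254 on hand, pool $3,004.85 (≈ $11.8301 each)
After Oct 9: 344 on hand, pool $3,981.35 (≈ $11.5737 each)
Oct 11, sell 223: 223/344 × $3,981.35 → $2,580.93
After Oct 12: 428 on hand, pool $5,836.57 (≈ $13.6368 each)
Oct 13, sell 223: 223/428 × $5,836.57 → $3,041.01
Total COGS = $2,580.93 + $3,041.01 = $5,621.94
Ending inventory (cost pool remaining) = $2,795.56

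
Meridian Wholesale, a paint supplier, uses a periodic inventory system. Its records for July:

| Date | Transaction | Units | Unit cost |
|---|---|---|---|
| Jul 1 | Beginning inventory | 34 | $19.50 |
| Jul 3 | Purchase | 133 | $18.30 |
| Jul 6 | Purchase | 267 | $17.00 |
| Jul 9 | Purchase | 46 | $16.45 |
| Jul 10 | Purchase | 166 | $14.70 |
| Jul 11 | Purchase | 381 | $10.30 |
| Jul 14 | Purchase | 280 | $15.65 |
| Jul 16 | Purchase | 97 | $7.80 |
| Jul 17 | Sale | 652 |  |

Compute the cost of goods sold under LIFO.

Jul 17, 652 sold [LIFO — newest first]: 97 @ $7.80 + 280 @ $15.65 + 275 @ $10.30 = $7,971.10
Ending inventory: 34 @ $19.50 + 133 @ $18.30 + 267 @ $17.00 + 46 @ $16.45 + 166 @ $14.70 + 106 @ $10.30 = $11,924.60
Check: goods available $19,895.70 = COGS $7,971.10 + ending $11,924.60

COGS = $7,971.10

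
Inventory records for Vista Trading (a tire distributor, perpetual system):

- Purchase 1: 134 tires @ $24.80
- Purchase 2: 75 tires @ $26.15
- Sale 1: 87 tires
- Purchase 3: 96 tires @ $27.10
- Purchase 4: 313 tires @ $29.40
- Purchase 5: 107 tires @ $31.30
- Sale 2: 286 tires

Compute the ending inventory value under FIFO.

Ending inventory = $10,552.10

Sale 1 (87) [FIFO — oldest first]: 87 @ $24.80 = $2,157.60
Sale 2 (286) [FIFO — oldest first]: 47 @ $24.80 + 75 @ $26.15 + 96 @ $27.10 + 68 @ $29.40 = $7,727.65
Total COGS = $2,157.60 + $7,727.65 = $9,885.25
Ending inventory: 245 @ $29.40 + 107 @ $31.30 = $10,552.10
Check: goods available $20,437.35 = COGS $9,885.25 + ending $10,552.10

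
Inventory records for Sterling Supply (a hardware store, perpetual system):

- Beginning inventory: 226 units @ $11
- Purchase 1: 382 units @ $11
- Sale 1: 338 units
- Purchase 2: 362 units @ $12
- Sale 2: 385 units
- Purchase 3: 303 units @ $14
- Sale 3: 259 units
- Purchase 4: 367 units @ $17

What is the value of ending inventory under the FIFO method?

Sale 1 (338) [FIFO — oldest first]: 226 @ $11 + 112 @ $11 = $3,718
Sale 2 (385) [FIFO — oldest first]: 270 @ $11 + 115 @ $12 = $4,350
Sale 3 (259) [FIFO — oldest first]: 247 @ $12 + 12 @ $14 = $3,132
Total COGS = $3,718 + $4,350 + $3,132 = $11,200
Ending inventory: 291 @ $14 + 367 @ $17 = $10,313
Check: goods available $21,513 = COGS $11,200 + ending $10,313

Ending inventory = $10,313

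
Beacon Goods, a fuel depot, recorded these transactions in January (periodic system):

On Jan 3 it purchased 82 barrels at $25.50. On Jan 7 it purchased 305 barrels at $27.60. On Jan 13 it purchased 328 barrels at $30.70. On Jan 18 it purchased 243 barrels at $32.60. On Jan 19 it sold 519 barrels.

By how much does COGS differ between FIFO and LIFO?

FIFO COGS: 82 @ $25.50 + 305 @ $27.60 + 132 @ $30.70 = $14,561.40
LIFO COGS: 243 @ $32.60 + 276 @ $30.70 = $16,395.00
Difference = |$14,561.40 − $16,395.00| = $1,833.60

$1,833.60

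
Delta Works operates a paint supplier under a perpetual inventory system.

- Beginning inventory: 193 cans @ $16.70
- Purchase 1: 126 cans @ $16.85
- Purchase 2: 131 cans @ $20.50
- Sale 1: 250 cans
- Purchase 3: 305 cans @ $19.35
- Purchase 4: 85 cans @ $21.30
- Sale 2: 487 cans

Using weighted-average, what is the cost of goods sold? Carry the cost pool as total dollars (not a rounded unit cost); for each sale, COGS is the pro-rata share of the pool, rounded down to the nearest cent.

COGS = $13,774.39

After Beginning: 193 on hand, pool $3,223.10 (≈ $16.7000 each)
After Purchase 1: 319 on hand, pool $5,346.20 (≈ $16.7592 each)
After Purchase 2: 450 on hand, pool $8,031.70 (≈ $17.8482 each)
Sale 1, sell 250: 250/450 × $8,031.70 → $4,462.05
After Purchase 3: 505 on hand, pool $9,471.40 (≈ $18.7552 each)
After Purchase 4: 590 on hand, pool $11,281.90 (≈ $19.1219 each)
Sale 2, sell 487: 487/590 × $11,281.90 → $9,312.34
Total COGS = $4,462.05 + $9,312.34 = $13,774.39
Ending inventory (cost pool remaining) = $1,969.56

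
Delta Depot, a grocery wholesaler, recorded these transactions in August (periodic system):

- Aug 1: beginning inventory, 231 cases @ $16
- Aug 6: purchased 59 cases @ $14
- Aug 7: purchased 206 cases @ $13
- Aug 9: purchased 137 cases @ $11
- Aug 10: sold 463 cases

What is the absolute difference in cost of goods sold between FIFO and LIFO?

$784

FIFO COGS: 231 @ $16 + 59 @ $14 + 173 @ $13 = $6,771
LIFO COGS: 137 @ $11 + 206 @ $13 + 59 @ $14 + 61 @ $16 = $5,987
Difference = |$6,771 − $5,987| = $784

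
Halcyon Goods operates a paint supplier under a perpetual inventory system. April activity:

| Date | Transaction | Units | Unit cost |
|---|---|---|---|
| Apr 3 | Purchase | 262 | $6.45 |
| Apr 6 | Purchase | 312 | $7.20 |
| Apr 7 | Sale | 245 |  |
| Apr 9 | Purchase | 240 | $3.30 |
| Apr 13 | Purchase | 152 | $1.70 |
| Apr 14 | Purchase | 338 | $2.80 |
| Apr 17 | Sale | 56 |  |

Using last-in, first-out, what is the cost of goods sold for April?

COGS = $1,920.80

Apr 7, 245 sold [LIFO — newest first]: 245 @ $7.20 = $1,764.00
Apr 17, 56 sold [LIFO — newest first]: 56 @ $2.80 = $156.80
Total COGS = $1,764.00 + $156.80 = $1,920.80
Ending inventory: 262 @ $6.45 + 67 @ $7.20 + 240 @ $3.30 + 152 @ $1.70 + 282 @ $2.80 = $4,012.30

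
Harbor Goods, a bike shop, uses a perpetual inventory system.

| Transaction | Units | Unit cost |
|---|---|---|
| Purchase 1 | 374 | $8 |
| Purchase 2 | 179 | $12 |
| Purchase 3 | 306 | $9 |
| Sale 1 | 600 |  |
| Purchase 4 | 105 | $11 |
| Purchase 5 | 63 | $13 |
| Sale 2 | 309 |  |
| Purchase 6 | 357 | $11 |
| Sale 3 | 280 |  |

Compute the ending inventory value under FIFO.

Sale 1 (600) [FIFO — oldest first]: 374 @ $8 + 179 @ $12 + 47 @ $9 = $5,563
Sale 2 (309) [FIFO — oldest first]: 259 @ $9 + 50 @ $11 = $2,881
Sale 3 (280) [FIFO — oldest first]: 55 @ $11 + 63 @ $13 + 162 @ $11 = $3,206
Total COGS = $5,563 + $2,881 + $3,206 = $11,650
Ending inventory: 195 @ $11 = $2,145
Check: goods available $13,795 = COGS $11,650 + ending $2,145

Ending inventory = $2,145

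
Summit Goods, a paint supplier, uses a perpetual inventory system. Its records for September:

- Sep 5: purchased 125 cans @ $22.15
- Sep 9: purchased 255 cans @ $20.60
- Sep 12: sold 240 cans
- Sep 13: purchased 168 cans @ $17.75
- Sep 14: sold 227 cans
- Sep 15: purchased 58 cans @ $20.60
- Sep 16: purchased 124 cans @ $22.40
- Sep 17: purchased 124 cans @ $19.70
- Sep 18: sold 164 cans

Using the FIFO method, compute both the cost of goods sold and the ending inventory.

COGS = $12,758.55; ending inventory = $4,660.40

Sep 12, 240 sold [FIFO — oldest first]: 125 @ $22.15 + 115 @ $20.60 = $5,137.75
Sep 14, 227 sold [FIFO — oldest first]: 140 @ $20.60 + 87 @ $17.75 = $4,428.25
Sep 18, 164 sold [FIFO — oldest first]: 81 @ $17.75 + 58 @ $20.60 + 25 @ $22.40 = $3,192.55
Total COGS = $5,137.75 + $4,428.25 + $3,192.55 = $12,758.55
Ending inventory: 99 @ $22.40 + 124 @ $19.70 = $4,660.40
Check: goods available $17,418.95 = COGS $12,758.55 + ending $4,660.40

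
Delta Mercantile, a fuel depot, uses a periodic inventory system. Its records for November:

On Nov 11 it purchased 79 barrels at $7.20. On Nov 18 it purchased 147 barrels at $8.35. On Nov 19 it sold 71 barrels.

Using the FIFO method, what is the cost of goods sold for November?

COGS = $511.20

Nov 19, 71 sold [FIFO — oldest first]: 71 @ $7.20 = $511.20
Ending inventory: 8 @ $7.20 + 147 @ $8.35 = $1,285.05
Check: goods available $1,796.25 = COGS $511.20 + ending $1,285.05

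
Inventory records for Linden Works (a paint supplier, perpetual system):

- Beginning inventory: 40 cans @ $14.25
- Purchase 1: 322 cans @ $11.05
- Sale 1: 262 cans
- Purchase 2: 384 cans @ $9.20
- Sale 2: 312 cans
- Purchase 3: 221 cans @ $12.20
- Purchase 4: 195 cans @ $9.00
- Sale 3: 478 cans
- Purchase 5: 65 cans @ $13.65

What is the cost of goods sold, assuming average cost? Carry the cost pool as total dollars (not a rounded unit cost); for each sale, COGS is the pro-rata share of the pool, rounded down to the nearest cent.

After Beginning: 40 on hand, pool $570.00 (≈ $14.2500 each)
After Purchase 1: 362 on hand, pool $4,128.10 (≈ $11.4036 each)
Sale 1, sell 262: 262/362 × $4,128.10 → $2,987.74
After Purchase 2: 484 on hand, pool $4,673.16 (≈ $9.6553 each)
Sale 2, sell 312: 312/484 × $4,673.16 → $3,012.45
After Purchase 3: 393 on hand, pool $4,356.91 (≈ $11.0863 each)
After Purchase 4: 588 on hand, pool $6,111.91 (≈ $10.3944 each)
Sale 3, sell 478: 478/588 × $6,111.91 → $4,968.52
After Purchase 5: 175 on hand, pool $2,030.64 (≈ $11.6037 each)
Total COGS = $2,987.74 + $3,012.45 + $4,968.52 = $10,968.71
Ending inventory (cost pool remaining) = $2,030.64
Check: goods available $12,999.35 = COGS $10,968.71 + ending $2,030.64

COGS = $10,968.71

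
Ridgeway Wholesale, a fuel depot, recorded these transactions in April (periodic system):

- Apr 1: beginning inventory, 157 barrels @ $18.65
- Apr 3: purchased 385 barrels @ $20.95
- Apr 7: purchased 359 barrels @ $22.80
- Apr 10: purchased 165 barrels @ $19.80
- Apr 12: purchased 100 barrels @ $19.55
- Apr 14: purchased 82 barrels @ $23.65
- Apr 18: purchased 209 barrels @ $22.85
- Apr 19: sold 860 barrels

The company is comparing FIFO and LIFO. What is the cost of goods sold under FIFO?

FIFO COGS: 157 @ $18.65 + 385 @ $20.95 + 318 @ $22.80 = $18,244.20
LIFO COGS: 209 @ $22.85 + 82 @ $23.65 + 100 @ $19.55 + 165 @ $19.80 + 304 @ $22.80 = $18,868.15

COGS = $18,244.20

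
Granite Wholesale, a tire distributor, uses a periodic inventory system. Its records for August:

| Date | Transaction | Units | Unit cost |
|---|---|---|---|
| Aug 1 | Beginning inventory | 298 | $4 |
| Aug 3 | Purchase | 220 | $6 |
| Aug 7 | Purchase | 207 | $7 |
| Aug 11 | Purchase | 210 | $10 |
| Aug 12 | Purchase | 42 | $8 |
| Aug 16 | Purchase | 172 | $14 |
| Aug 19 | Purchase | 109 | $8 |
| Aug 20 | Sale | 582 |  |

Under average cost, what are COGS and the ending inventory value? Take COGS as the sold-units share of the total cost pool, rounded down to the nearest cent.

COGS = $4,476.95; ending inventory = $5,200.05

Aug 20, sell 582: 582/1258 × $9,677.00 → $4,476.95
Ending inventory (cost pool remaining) = $5,200.05
Check: goods available $9,677.00 = COGS $4,476.95 + ending $5,200.05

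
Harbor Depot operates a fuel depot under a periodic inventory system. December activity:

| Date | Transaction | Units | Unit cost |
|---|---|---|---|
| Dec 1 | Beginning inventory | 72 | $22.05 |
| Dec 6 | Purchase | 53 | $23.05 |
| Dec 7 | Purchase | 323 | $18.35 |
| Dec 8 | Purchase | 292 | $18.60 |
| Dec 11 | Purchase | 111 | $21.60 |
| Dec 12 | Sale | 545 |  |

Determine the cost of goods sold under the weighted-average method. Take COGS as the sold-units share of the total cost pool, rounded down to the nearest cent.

Dec 12, sell 545: 545/851 × $16,565.10 → $10,608.67
Ending inventory (cost pool remaining) = $5,956.43
Check: goods available $16,565.10 = COGS $10,608.67 + ending $5,956.43

COGS = $10,608.67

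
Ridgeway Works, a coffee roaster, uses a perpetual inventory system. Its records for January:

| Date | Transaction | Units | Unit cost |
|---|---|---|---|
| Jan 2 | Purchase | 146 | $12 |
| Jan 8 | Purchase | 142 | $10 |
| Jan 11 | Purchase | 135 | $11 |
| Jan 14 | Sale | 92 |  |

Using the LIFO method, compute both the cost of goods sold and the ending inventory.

Jan 14, 92 sold [LIFO — newest first]: 92 @ $11 = $1,012
Ending inventory: 146 @ $12 + 142 @ $10 + 43 @ $11 = $3,645

COGS = $1,012; ending inventory = $3,645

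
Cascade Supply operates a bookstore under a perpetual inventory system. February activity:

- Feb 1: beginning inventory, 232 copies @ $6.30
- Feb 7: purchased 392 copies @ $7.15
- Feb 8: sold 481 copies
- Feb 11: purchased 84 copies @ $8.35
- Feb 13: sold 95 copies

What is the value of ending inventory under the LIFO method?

Ending inventory = $831.60

Feb 8, 481 sold [LIFO — newest first]: 392 @ $7.15 + 89 @ $6.30 = $3,363.50
Feb 13, 95 sold [LIFO — newest first]: 84 @ $8.35 + 11 @ $6.30 = $770.70
Total COGS = $3,363.50 + $770.70 = $4,134.20
Ending inventory: 132 @ $6.30 = $831.60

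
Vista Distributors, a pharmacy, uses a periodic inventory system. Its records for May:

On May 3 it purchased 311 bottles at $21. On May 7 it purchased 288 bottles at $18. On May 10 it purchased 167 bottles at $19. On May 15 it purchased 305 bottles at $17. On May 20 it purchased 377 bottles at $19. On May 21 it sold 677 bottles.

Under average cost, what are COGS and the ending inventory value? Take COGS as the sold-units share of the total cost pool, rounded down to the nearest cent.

May 21, sell 677: 677/1448 × $27,236.00 → $12,733.95
Ending inventory (cost pool remaining) = $14,502.05
Check: goods available $27,236.00 = COGS $12,733.95 + ending $14,502.05

COGS = $12,733.95; ending inventory = $14,502.05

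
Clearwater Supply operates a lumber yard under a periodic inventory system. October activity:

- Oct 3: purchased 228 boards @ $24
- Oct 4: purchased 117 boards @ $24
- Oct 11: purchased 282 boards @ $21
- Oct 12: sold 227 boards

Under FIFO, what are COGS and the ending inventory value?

Oct 12, 227 sold [FIFO — oldest first]: 227 @ $24 = $5,448
Ending inventory: 1 @ $24 + 117 @ $24 + 282 @ $21 = $8,754

COGS = $5,448; ending inventory = $8,754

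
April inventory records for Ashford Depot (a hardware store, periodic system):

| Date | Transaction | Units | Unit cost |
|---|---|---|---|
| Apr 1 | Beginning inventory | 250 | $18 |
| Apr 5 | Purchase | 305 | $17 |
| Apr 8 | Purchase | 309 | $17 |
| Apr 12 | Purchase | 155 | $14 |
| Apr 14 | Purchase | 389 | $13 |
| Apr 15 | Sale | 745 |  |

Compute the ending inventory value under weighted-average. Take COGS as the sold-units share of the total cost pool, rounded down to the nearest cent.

Apr 15, sell 745: 745/1408 × $22,165.00 → $11,727.92
Ending inventory (cost pool remaining) = $10,437.08
Check: goods available $22,165.00 = COGS $11,727.92 + ending $10,437.08

Ending inventory = $10,437.08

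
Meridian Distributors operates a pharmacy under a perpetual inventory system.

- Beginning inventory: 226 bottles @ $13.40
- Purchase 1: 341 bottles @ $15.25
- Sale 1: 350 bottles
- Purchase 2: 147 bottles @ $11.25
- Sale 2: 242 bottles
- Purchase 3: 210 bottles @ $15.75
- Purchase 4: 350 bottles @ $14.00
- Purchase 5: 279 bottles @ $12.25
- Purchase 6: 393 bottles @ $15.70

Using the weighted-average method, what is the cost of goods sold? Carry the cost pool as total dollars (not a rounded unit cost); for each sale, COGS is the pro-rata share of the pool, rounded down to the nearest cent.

COGS = $8,272.60

After Beginning: 226 on hand, pool $3,028.40 (≈ $13.4000 each)
After Purchase 1: 567 on hand, pool $8,228.65 (≈ $14.5126 each)
Sale 1, sell 350: 350/567 × $8,228.65 → $5,079.41
After Purchase 2: 364 on hand, pool $4,802.99 (≈ $13.1950 each)
Sale 2, sell 242: 242/364 × $4,802.99 → $3,193.19
After Purchase 3: 332 on hand, pool $4,917.30 (≈ $14.8111 each)
After Purchase 4: 682 on hand, pool $9,817.30 (≈ $14.3949 each)
After Purchase 5: 961 on hand, pool $13,235.05 (≈ $13.7722 each)
After Purchase 6: 1354 on hand, pool $19,405.15 (≈ $14.3317 each)
Total COGS = $5,079.41 + $3,193.19 = $8,272.60
Ending inventory (cost pool remaining) = $19,405.15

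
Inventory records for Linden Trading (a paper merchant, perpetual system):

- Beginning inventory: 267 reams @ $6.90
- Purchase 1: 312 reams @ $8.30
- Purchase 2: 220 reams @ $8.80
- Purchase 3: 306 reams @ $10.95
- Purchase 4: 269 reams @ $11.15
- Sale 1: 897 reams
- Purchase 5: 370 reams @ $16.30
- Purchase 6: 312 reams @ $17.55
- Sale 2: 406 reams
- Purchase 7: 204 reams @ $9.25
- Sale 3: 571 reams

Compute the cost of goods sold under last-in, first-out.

Sale 1 (897) [LIFO — newest first]: 269 @ $11.15 + 306 @ $10.95 + 220 @ $8.80 + 102 @ $8.30 = $9,132.65
Sale 2 (406) [LIFO — newest first]: 312 @ $17.55 + 94 @ $16.30 = $7,007.80
Sale 3 (571) [LIFO — newest first]: 204 @ $9.25 + 276 @ $16.30 + 91 @ $8.30 = $7,141.10
Total COGS = $9,132.65 + $7,007.80 + $7,141.10 = $23,281.55
Ending inventory: 267 @ $6.90 + 119 @ $8.30 = $2,830.00

COGS = $23,281.55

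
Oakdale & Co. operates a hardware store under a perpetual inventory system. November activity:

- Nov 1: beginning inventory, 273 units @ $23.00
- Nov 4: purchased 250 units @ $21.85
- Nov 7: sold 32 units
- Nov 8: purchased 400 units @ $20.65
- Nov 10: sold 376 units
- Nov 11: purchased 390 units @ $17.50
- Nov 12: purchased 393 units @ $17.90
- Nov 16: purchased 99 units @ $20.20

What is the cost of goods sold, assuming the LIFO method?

COGS = $8,463.60

Nov 7, 32 sold [LIFO — newest first]: 32 @ $21.85 = $699.20
Nov 10, 376 sold [LIFO — newest first]: 376 @ $20.65 = $7,764.40
Total COGS = $699.20 + $7,764.40 = $8,463.60
Ending inventory: 273 @ $23.00 + 218 @ $21.85 + 24 @ $20.65 + 390 @ $17.50 + 393 @ $17.90 + 99 @ $20.20 = $27,397.40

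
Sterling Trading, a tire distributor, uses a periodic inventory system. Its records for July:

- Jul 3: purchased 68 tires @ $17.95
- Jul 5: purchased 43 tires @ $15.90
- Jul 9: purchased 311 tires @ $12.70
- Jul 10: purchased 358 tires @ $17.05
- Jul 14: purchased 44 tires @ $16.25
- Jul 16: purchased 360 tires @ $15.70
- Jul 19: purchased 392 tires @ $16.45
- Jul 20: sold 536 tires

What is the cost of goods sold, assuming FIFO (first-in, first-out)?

COGS = $7,797.70

Jul 20, 536 sold [FIFO — oldest first]: 68 @ $17.95 + 43 @ $15.90 + 311 @ $12.70 + 114 @ $17.05 = $7,797.70
Ending inventory: 244 @ $17.05 + 44 @ $16.25 + 360 @ $15.70 + 392 @ $16.45 = $16,975.60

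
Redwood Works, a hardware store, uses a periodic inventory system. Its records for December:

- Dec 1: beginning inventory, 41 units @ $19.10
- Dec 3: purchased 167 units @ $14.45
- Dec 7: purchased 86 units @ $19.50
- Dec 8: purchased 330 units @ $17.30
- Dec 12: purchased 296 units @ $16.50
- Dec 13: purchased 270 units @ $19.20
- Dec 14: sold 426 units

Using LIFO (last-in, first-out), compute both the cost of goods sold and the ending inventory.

COGS = $7,758.00; ending inventory = $12,892.25

Dec 14, 426 sold [LIFO — newest first]: 270 @ $19.20 + 156 @ $16.50 = $7,758.00
Ending inventory: 41 @ $19.10 + 167 @ $14.45 + 86 @ $19.50 + 330 @ $17.30 + 140 @ $16.50 = $12,892.25
Check: goods available $20,650.25 = COGS $7,758.00 + ending $12,892.25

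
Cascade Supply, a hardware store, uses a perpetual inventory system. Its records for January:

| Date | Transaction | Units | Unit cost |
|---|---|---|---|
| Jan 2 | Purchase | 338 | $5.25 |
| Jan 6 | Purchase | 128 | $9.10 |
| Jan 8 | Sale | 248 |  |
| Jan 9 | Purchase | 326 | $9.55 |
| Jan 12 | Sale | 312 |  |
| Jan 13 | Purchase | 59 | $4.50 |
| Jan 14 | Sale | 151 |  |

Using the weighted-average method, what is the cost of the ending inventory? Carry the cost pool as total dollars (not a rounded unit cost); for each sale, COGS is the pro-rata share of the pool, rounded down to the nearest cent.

After Jan 2: 338 on hand, pool $1,774.50 (≈ $5.2500 each)
After Jan 6: 466 on hand, pool $2,939.30 (≈ $6.3075 each)
Jan 8, sell 248: 248/466 × $2,939.30 → $1,564.26
After Jan 9: 544 on hand, pool $4,488.34 (≈ $8.2506 each)
Jan 12, sell 312: 312/544 × $4,488.34 → $2,574.19
After Jan 13: 291 on hand, pool $2,179.65 (≈ $7.4902 each)
Jan 14, sell 151: 151/291 × $2,179.65 → $1,131.02
Total COGS = $1,564.26 + $2,574.19 + $1,131.02 = $5,269.47
Ending inventory (cost pool remaining) = $1,048.63

Ending inventory = $1,048.63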